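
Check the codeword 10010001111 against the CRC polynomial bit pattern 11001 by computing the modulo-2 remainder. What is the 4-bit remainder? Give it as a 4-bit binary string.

Modulo-2 division of 10010001111 by 11001:
  pos 0: 10010 XOR 11001 = 01011
  pos 1: 10110 XOR 11001 = 01111
  pos 2: 11110 XOR 11001 = 00111
  pos 4: 11111 XOR 11001 = 00110
  pos 6: 11011 XOR 11001 = 00010
Remainder = 0010 (nonzero — an error is detected).

0010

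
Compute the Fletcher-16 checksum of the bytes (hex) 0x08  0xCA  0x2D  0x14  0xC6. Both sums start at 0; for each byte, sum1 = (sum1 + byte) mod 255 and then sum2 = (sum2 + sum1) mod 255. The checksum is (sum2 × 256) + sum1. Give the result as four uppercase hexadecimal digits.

Running sums (mod 255):
  after byte 0 (0x08): sum1=8, sum2=8
  after byte 1 (0xCA): sum1=210, sum2=218
  after byte 2 (0x2D): sum1=0, sum2=218
  after byte 3 (0x14): sum1=20, sum2=238
  after byte 4 (0xC6): sum1=218, sum2=201
Checksum = sum2·256 + sum1 = 201·256 + 218 = 51674 = 0xC9DA.

C9DA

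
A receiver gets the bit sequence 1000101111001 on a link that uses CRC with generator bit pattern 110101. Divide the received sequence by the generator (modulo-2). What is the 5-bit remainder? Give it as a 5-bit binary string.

11001

Modulo-2 division of 1000101111001 by 110101:
  pos 0: 100010 XOR 110101 = 010111
  pos 1: 101111 XOR 110101 = 011010
  pos 2: 110101 XOR 110101 = 000000
Remainder = 11001 (nonzero — an error is detected).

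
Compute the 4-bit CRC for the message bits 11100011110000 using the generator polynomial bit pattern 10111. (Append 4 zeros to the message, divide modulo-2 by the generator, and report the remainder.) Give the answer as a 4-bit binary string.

Append 4 zeros: 111000111100000000. Divide by 10111 (XOR where the leading bit is 1):
  pos 0: 11100 XOR 10111 = 01011
  pos 1: 10110 XOR 10111 = 00001
  pos 5: 11111 XOR 10111 = 01000
  pos 6: 10000 XOR 10111 = 00111
  pos 8: 11100 XOR 10111 = 01011
  pos 9: 10110 XOR 10111 = 00001
  pos 13: 10000 XOR 10111 = 00111
Remainder (last 4 bits) = 0111. This is the CRC / FCS.

0111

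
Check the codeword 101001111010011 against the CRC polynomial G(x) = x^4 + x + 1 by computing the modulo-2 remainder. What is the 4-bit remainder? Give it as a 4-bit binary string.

1110

Modulo-2 division of 101001111010011 by 10011:
  pos 0: 10100 XOR 10011 = 00111
  pos 2: 11111 XOR 10011 = 01100
  pos 3: 11001 XOR 10011 = 01010
  pos 4: 10101 XOR 10011 = 00110
  pos 6: 11001 XOR 10011 = 01010
  pos 7: 10100 XOR 10011 = 00111
  pos 9: 11101 XOR 10011 = 01110
  pos 10: 11101 XOR 10011 = 01110
Remainder = 1110 (nonzero — an error is detected).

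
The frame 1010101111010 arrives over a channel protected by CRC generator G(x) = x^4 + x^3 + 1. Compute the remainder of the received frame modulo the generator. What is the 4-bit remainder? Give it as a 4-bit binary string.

0000

Modulo-2 division of 1010101111010 by 11001:
  pos 0: 10101 XOR 11001 = 01100
  pos 1: 11000 XOR 11001 = 00001
  pos 5: 11111 XOR 11001 = 00110
  pos 7: 11001 XOR 11001 = 00000
Remainder = 0000 (zero — the frame passes the CRC check).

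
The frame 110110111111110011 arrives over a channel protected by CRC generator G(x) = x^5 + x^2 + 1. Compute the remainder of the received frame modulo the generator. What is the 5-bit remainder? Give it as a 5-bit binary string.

00000

Modulo-2 division of 110110111111110011 by 100101:
  pos 0: 110110 XOR 100101 = 010011
  pos 1: 100111 XOR 100101 = 000010
  pos 5: 101111 XOR 100101 = 001010
  pos 7: 101011 XOR 100101 = 001110
  pos 9: 111010 XOR 100101 = 011111
  pos 10: 111110 XOR 100101 = 011011
  pos 11: 110111 XOR 100101 = 010010
  pos 12: 100101 XOR 100101 = 000000
Remainder = 00000 (zero — the frame passes the CRC check).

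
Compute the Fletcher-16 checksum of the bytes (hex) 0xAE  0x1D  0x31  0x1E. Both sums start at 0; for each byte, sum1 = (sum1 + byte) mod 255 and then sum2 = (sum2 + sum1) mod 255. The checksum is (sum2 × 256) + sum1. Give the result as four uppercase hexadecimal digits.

Running sums (mod 255):
  after byte 0 (0xAE): sum1=174, sum2=174
  after byte 1 (0x1D): sum1=203, sum2=122
  after byte 2 (0x31): sum1=252, sum2=119
  after byte 3 (0x1E): sum1=27, sum2=146
Checksum = sum2·256 + sum1 = 146·256 + 27 = 37403 = 0x921B.

921B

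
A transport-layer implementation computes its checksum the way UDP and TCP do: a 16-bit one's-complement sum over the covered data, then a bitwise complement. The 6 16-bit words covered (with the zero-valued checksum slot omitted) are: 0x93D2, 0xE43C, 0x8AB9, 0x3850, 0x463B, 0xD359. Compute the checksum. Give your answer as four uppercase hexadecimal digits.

One's-complement addition (fold any carry out of bit 15 back into bit 0):
  0x93D2 + 0xE43C = 0x1780E → wrap carry → 0x780F
  0x780F + 0x8AB9 = 0x102C8 → wrap carry → 0x02C9
  0x02C9 + 0x3850 = 0x03B19
  0x3B19 + 0x463B = 0x08154
  0x8154 + 0xD359 = 0x154AD → wrap carry → 0x54AE
One's-complement sum = 0x54AE.
Checksum = ~0x54AE & 0xFFFF = 0xAB51.

AB51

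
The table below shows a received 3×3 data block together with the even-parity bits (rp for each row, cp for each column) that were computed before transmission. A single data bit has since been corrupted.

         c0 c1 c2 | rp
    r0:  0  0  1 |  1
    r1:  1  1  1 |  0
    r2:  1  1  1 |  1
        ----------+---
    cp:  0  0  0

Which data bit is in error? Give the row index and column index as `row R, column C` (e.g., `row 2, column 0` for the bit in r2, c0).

row 1, column 2

Recompute each row's even parity and compare to rp:
  r0: data parity 1, sent rp 1 → ok
  r1: data parity 1, sent rp 0 → mismatch
  r2: data parity 1, sent rp 1 → ok
Recompute each column's even parity and compare to cp:
  c0: data parity 0, sent cp 0 → ok
  c1: data parity 0, sent cp 0 → ok
  c2: data parity 1, sent cp 0 → mismatch
Exactly one row (r1) and one column (c2) fail → the flipped bit is at their intersection.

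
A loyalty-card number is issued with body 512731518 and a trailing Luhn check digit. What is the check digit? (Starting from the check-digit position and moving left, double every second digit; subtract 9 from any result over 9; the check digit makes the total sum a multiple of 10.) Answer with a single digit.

1

Partial digits right→left: 8 1 5 1 3 7 2 1 5
Double every second digit counting from the check-digit position (so the 1st, 3rd, 5th, ... of the partial from the right).
  doubled (with −9 where >9): 7 1 6 4 1 → sum 19
  kept as-is: 1 1 7 1 → sum 10
Total = 19 + 10 = 29.
Check digit = (10 − (29 mod 10)) mod 10 = 1.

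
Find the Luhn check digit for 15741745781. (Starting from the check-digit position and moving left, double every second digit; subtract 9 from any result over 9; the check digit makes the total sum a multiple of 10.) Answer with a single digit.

Partial digits right→left: 1 8 7 5 4 7 1 4 7 5 1
Double every second digit counting from the check-digit position (so the 1st, 3rd, 5th, ... of the partial from the right).
  doubled (with −9 where >9): 2 5 8 2 5 2 → sum 24
  kept as-is: 8 5 7 4 5 → sum 29
Total = 24 + 29 = 53.
Check digit = (10 − (53 mod 10)) mod 10 = 7.

7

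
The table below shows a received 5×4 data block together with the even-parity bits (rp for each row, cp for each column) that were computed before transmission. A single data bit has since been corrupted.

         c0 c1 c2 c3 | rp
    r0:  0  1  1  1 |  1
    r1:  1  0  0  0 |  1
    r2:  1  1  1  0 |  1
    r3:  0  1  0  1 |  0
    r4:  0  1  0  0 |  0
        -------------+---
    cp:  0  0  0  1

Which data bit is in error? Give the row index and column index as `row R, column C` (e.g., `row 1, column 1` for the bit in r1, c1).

Recompute each row's even parity and compare to rp:
  r0: data parity 1, sent rp 1 → ok
  r1: data parity 1, sent rp 1 → ok
  r2: data parity 1, sent rp 1 → ok
  r3: data parity 0, sent rp 0 → ok
  r4: data parity 1, sent rp 0 → mismatch
Recompute each column's even parity and compare to cp:
  c0: data parity 0, sent cp 0 → ok
  c1: data parity 0, sent cp 0 → ok
  c2: data parity 0, sent cp 0 → ok
  c3: data parity 0, sent cp 1 → mismatch
Exactly one row (r4) and one column (c3) fail → the flipped bit is at their intersection.

row 4, column 3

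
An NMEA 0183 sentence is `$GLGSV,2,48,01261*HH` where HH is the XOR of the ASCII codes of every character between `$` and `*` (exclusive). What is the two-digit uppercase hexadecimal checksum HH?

XOR the ASCII codes of the payload characters:
  'G' = 0x47 → acc = 0x47
  'L' = 0x4C → acc = 0x0B
  'G' = 0x47 → acc = 0x4C
  'S' = 0x53 → acc = 0x1F
  'V' = 0x56 → acc = 0x49
  ',' = 0x2C → acc = 0x65
  '2' = 0x32 → acc = 0x57
  ',' = 0x2C → acc = 0x7B
  '4' = 0x34 → acc = 0x4F
  '8' = 0x38 → acc = 0x77
  ',' = 0x2C → acc = 0x5B
  '0' = 0x30 → acc = 0x6B
  '1' = 0x31 → acc = 0x5A
  '2' = 0x32 → acc = 0x68
  '6' = 0x36 → acc = 0x5E
  '1' = 0x31 → acc = 0x6F
Checksum = 0x6F.

6F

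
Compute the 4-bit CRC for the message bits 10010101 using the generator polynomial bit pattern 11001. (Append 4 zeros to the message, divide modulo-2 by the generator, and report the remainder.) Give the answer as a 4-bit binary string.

0101

Append 4 zeros: 100101010000. Divide by 11001 (XOR where the leading bit is 1):
  pos 0: 10010 XOR 11001 = 01011
  pos 1: 10111 XOR 11001 = 01110
  pos 2: 11100 XOR 11001 = 00101
  pos 4: 10110 XOR 11001 = 01111
  pos 5: 11110 XOR 11001 = 00111
  pos 7: 11100 XOR 11001 = 00101
Remainder (last 4 bits) = 0101. This is the CRC / FCS.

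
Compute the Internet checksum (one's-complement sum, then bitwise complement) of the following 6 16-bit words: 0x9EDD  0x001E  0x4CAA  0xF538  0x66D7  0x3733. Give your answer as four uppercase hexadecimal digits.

One's-complement addition (fold any carry out of bit 15 back into bit 0):
  0x9EDD + 0x001E = 0x09EFB
  0x9EFB + 0x4CAA = 0x0EBA5
  0xEBA5 + 0xF538 = 0x1E0DD → wrap carry → 0xE0DE
  0xE0DE + 0x66D7 = 0x147B5 → wrap carry → 0x47B6
  0x47B6 + 0x3733 = 0x07EE9
One's-complement sum = 0x7EE9.
Checksum = ~0x7EE9 & 0xFFFF = 0x8116.

8116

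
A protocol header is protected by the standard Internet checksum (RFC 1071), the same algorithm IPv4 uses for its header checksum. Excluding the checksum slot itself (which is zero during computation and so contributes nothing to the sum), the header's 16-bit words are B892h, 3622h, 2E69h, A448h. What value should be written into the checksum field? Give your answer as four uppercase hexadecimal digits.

One's-complement addition (fold any carry out of bit 15 back into bit 0):
  0xB892 + 0x3622 = 0x0EEB4
  0xEEB4 + 0x2E69 = 0x11D1D → wrap carry → 0x1D1E
  0x1D1E + 0xA448 = 0x0C166
One's-complement sum = 0xC166.
Checksum = ~0xC166 & 0xFFFF = 0x3E99.

3E99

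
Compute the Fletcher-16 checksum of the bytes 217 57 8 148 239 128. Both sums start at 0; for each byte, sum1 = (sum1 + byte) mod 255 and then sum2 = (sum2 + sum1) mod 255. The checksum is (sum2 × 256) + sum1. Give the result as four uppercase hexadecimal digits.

Running sums (mod 255):
  after byte 0 (217): sum1=217, sum2=217
  after byte 1 (57): sum1=19, sum2=236
  after byte 2 (8): sum1=27, sum2=8
  after byte 3 (148): sum1=175, sum2=183
  after byte 4 (239): sum1=159, sum2=87
  after byte 5 (128): sum1=32, sum2=119
Checksum = sum2·256 + sum1 = 119·256 + 32 = 30496 = 0x7720.

7720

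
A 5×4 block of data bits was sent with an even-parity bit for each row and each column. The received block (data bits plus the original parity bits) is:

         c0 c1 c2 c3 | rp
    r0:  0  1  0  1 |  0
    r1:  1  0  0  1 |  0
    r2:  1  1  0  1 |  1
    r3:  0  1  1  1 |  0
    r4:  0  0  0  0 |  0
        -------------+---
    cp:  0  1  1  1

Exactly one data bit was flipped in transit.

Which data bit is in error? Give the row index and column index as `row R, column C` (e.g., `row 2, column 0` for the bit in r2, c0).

Recompute each row's even parity and compare to rp:
  r0: data parity 0, sent rp 0 → ok
  r1: data parity 0, sent rp 0 → ok
  r2: data parity 1, sent rp 1 → ok
  r3: data parity 1, sent rp 0 → mismatch
  r4: data parity 0, sent rp 0 → ok
Recompute each column's even parity and compare to cp:
  c0: data parity 0, sent cp 0 → ok
  c1: data parity 1, sent cp 1 → ok
  c2: data parity 1, sent cp 1 → ok
  c3: data parity 0, sent cp 1 → mismatch
Exactly one row (r3) and one column (c3) fail → the flipped bit is at their intersection.

row 3, column 3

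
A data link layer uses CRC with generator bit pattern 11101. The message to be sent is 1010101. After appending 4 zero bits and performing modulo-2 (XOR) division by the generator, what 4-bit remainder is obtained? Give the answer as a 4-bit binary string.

1001

Append 4 zeros: 10101010000. Divide by 11101 (XOR where the leading bit is 1):
  pos 0: 10101 XOR 11101 = 01000
  pos 1: 10000 XOR 11101 = 01101
  pos 2: 11011 XOR 11101 = 00110
  pos 4: 11000 XOR 11101 = 00101
  pos 6: 10100 XOR 11101 = 01001
Remainder (last 4 bits) = 1001. This is the CRC / FCS.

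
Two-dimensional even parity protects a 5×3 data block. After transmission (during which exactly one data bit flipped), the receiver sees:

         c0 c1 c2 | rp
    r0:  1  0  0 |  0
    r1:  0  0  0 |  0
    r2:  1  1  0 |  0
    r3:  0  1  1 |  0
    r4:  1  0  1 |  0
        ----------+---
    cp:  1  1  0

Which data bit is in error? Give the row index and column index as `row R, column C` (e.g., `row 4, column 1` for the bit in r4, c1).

Recompute each row's even parity and compare to rp:
  r0: data parity 1, sent rp 0 → mismatch
  r1: data parity 0, sent rp 0 → ok
  r2: data parity 0, sent rp 0 → ok
  r3: data parity 0, sent rp 0 → ok
  r4: data parity 0, sent rp 0 → ok
Recompute each column's even parity and compare to cp:
  c0: data parity 1, sent cp 1 → ok
  c1: data parity 0, sent cp 1 → mismatch
  c2: data parity 0, sent cp 0 → ok
Exactly one row (r0) and one column (c1) fail → the flipped bit is at their intersection.

row 0, column 1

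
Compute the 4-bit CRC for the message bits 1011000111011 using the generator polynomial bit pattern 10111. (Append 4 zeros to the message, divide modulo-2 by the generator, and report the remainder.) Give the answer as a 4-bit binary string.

Append 4 zeros: 10110001110110000. Divide by 10111 (XOR where the leading bit is 1):
  pos 0: 10110 XOR 10111 = 00001
  pos 4: 10011 XOR 10111 = 00100
  pos 6: 10010 XOR 10111 = 00101
  pos 8: 10111 XOR 10111 = 00000
Remainder (last 4 bits) = 0000. This is the CRC / FCS.

0000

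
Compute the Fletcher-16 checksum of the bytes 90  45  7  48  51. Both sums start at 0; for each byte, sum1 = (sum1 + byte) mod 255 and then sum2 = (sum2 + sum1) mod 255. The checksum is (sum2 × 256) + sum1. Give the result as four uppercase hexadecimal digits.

21F1

Running sums (mod 255):
  after byte 0 (90): sum1=90, sum2=90
  after byte 1 (45): sum1=135, sum2=225
  after byte 2 (7): sum1=142, sum2=112
  after byte 3 (48): sum1=190, sum2=47
  after byte 4 (51): sum1=241, sum2=33
Checksum = sum2·256 + sum1 = 33·256 + 241 = 8689 = 0x21F1.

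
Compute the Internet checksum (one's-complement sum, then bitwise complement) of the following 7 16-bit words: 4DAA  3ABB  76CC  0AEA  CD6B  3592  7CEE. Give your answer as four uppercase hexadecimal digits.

75F7

One's-complement addition (fold any carry out of bit 15 back into bit 0):
  0x4DAA + 0x3ABB = 0x08865
  0x8865 + 0x76CC = 0x0FF31
  0xFF31 + 0x0AEA = 0x10A1B → wrap carry → 0x0A1C
  0x0A1C + 0xCD6B = 0x0D787
  0xD787 + 0x3592 = 0x10D19 → wrap carry → 0x0D1A
  0x0D1A + 0x7CEE = 0x08A08
One's-complement sum = 0x8A08.
Checksum = ~0x8A08 & 0xFFFF = 0x75F7.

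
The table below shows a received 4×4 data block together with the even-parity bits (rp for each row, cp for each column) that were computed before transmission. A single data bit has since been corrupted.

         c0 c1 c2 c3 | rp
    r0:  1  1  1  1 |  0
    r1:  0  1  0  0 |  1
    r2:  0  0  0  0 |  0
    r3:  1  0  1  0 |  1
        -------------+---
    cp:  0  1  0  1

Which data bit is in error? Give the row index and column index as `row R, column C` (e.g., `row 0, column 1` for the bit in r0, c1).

Recompute each row's even parity and compare to rp:
  r0: data parity 0, sent rp 0 → ok
  r1: data parity 1, sent rp 1 → ok
  r2: data parity 0, sent rp 0 → ok
  r3: data parity 0, sent rp 1 → mismatch
Recompute each column's even parity and compare to cp:
  c0: data parity 0, sent cp 0 → ok
  c1: data parity 0, sent cp 1 → mismatch
  c2: data parity 0, sent cp 0 → ok
  c3: data parity 1, sent cp 1 → ok
Exactly one row (r3) and one column (c1) fail → the flipped bit is at their intersection.

row 3, column 1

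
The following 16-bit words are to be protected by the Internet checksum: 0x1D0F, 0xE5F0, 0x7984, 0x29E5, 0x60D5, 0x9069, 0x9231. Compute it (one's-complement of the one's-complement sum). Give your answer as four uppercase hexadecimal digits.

One's-complement addition (fold any carry out of bit 15 back into bit 0):
  0x1D0F + 0xE5F0 = 0x102FF → wrap carry → 0x0300
  0x0300 + 0x7984 = 0x07C84
  0x7C84 + 0x29E5 = 0x0A669
  0xA669 + 0x60D5 = 0x1073E → wrap carry → 0x073F
  0x073F + 0x9069 = 0x097A8
  0x97A8 + 0x9231 = 0x129D9 → wrap carry → 0x29DA
One's-complement sum = 0x29DA.
Checksum = ~0x29DA & 0xFFFF = 0xD625.

D625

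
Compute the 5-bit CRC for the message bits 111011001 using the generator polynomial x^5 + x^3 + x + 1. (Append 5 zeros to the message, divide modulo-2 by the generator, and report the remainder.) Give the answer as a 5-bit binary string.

Append 5 zeros: 11101100100000. Divide by 101011 (XOR where the leading bit is 1):
  pos 0: 111011 XOR 101011 = 010000
  pos 1: 100000 XOR 101011 = 001011
  pos 3: 101101 XOR 101011 = 000110
  pos 6: 110000 XOR 101011 = 011011
  pos 7: 110110 XOR 101011 = 011101
  pos 8: 111010 XOR 101011 = 010001
Remainder (last 5 bits) = 10001. This is the CRC / FCS.

10001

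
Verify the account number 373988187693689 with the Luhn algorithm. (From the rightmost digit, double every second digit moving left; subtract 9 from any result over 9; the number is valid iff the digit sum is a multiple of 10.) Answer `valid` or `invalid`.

valid

From the right, keep odd positions and double even positions (subtract 9 from any doubled value over 9):
  doubled (positions 2,4,...): 7 6 3 7 7 9 5 → sum 44
  kept (positions 1,3,...): 9 6 9 7 1 8 3 3 → sum 46
Total = 90.
90 mod 10 = 0, so the number is valid.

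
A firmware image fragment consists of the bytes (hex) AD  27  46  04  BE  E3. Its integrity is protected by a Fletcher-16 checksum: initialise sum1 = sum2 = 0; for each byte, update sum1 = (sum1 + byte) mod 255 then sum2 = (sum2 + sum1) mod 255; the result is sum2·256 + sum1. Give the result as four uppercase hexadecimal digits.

5CC1

Running sums (mod 255):
  after byte 0 (AD): sum1=173, sum2=173
  after byte 1 (27): sum1=212, sum2=130
  after byte 2 (46): sum1=27, sum2=157
  after byte 3 (04): sum1=31, sum2=188
  after byte 4 (BE): sum1=221, sum2=154
  after byte 5 (E3): sum1=193, sum2=92
Checksum = sum2·256 + sum1 = 92·256 + 193 = 23745 = 0x5CC1.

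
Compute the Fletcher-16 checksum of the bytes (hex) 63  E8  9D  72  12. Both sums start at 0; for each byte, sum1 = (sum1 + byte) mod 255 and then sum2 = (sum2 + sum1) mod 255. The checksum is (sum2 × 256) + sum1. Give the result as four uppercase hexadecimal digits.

646E

Running sums (mod 255):
  after byte 0 (63): sum1=99, sum2=99
  after byte 1 (E8): sum1=76, sum2=175
  after byte 2 (9D): sum1=233, sum2=153
  after byte 3 (72): sum1=92, sum2=245
  after byte 4 (12): sum1=110, sum2=100
Checksum = sum2·256 + sum1 = 100·256 + 110 = 25710 = 0x646E.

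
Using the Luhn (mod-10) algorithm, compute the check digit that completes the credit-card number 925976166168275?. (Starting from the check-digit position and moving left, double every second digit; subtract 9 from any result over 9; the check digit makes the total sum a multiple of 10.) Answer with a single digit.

3

Partial digits right→left: 5 7 2 8 6 1 6 6 1 6 7 9 5 2 9
Double every second digit counting from the check-digit position (so the 1st, 3rd, 5th, ... of the partial from the right).
  doubled (with −9 where >9): 1 4 3 3 2 5 1 9 → sum 28
  kept as-is: 7 8 1 6 6 9 2 → sum 39
Total = 28 + 39 = 67.
Check digit = (10 − (67 mod 10)) mod 10 = 3.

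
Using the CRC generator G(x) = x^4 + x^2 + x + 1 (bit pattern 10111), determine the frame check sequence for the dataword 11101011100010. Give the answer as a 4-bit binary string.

0000

Append 4 zeros: 111010111000100000. Divide by 10111 (XOR where the leading bit is 1):
  pos 0: 11101 XOR 10111 = 01010
  pos 1: 10100 XOR 10111 = 00011
  pos 4: 11111 XOR 10111 = 01000
  pos 5: 10000 XOR 10111 = 00111
  pos 7: 11100 XOR 10111 = 01011
  pos 8: 10111 XOR 10111 = 00000
Remainder (last 4 bits) = 0000. This is the CRC / FCS.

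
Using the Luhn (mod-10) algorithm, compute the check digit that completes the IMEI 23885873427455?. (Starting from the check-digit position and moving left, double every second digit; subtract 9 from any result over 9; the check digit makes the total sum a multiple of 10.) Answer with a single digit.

Partial digits right→left: 5 5 4 7 2 4 3 7 8 5 8 8 3 2
Double every second digit counting from the check-digit position (so the 1st, 3rd, 5th, ... of the partial from the right).
  doubled (with −9 where >9): 1 8 4 6 7 7 6 → sum 39
  kept as-is: 5 7 4 7 5 8 2 → sum 38
Total = 39 + 38 = 77.
Check digit = (10 − (77 mod 10)) mod 10 = 3.

3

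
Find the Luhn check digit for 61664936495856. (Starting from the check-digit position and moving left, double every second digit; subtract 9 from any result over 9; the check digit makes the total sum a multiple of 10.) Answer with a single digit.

Partial digits right→left: 6 5 8 5 9 4 6 3 9 4 6 6 1 6
Double every second digit counting from the check-digit position (so the 1st, 3rd, 5th, ... of the partial from the right).
  doubled (with −9 where >9): 3 7 9 3 9 3 2 → sum 36
  kept as-is: 5 5 4 3 4 6 6 → sum 33
Total = 36 + 33 = 69.
Check digit = (10 − (69 mod 10)) mod 10 = 1.

1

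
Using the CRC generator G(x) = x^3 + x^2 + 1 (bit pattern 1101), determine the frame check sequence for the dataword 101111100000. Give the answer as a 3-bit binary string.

110

Append 3 zeros: 101111100000000. Divide by 1101 (XOR where the leading bit is 1):
  pos 0: 1011 XOR 1101 = 0110
  pos 1: 1101 XOR 1101 = 0000
  pos 5: 1100 XOR 1101 = 0001
  pos 8: 1000 XOR 1101 = 0101
  pos 9: 1010 XOR 1101 = 0111
  pos 10: 1110 XOR 1101 = 0011
Remainder (last 3 bits) = 110. This is the CRC / FCS.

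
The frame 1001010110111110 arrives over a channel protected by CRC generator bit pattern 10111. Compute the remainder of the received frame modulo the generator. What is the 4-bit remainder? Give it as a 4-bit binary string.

Modulo-2 division of 1001010110111110 by 10111:
  pos 0: 10010 XOR 10111 = 00101
  pos 2: 10110 XOR 10111 = 00001
  pos 6: 11101 XOR 10111 = 01010
  pos 7: 10101 XOR 10111 = 00010
  pos 10: 10111 XOR 10111 = 00000
Remainder = 0000 (zero — the frame passes the CRC check).

0000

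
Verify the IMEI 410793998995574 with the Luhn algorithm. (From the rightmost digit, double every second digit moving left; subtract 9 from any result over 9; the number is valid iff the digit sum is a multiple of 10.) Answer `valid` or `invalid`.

invalid

From the right, keep odd positions and double even positions (subtract 9 from any doubled value over 9):
  doubled (positions 2,4,...): 5 1 9 9 6 5 2 → sum 37
  kept (positions 1,3,...): 4 5 9 8 9 9 0 4 → sum 48
Total = 85.
85 mod 10 = 5, so the number is invalid.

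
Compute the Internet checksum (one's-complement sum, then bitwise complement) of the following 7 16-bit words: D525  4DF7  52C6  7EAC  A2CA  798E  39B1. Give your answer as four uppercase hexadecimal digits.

One's-complement addition (fold any carry out of bit 15 back into bit 0):
  0xD525 + 0x4DF7 = 0x1231C → wrap carry → 0x231D
  0x231D + 0x52C6 = 0x075E3
  0x75E3 + 0x7EAC = 0x0F48F
  0xF48F + 0xA2CA = 0x19759 → wrap carry → 0x975A
  0x975A + 0x798E = 0x110E8 → wrap carry → 0x10E9
  0x10E9 + 0x39B1 = 0x04A9A
One's-complement sum = 0x4A9A.
Checksum = ~0x4A9A & 0xFFFF = 0xB565.

B565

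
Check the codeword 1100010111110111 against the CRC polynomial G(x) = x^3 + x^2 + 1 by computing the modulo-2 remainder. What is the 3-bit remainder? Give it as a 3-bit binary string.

Modulo-2 division of 1100010111110111 by 1101:
  pos 0: 1100 XOR 1101 = 0001
  pos 3: 1010 XOR 1101 = 0111
  pos 4: 1111 XOR 1101 = 0010
  pos 6: 1011 XOR 1101 = 0110
  pos 7: 1101 XOR 1101 = 0000
  pos 11: 1011 XOR 1101 = 0110
  pos 12: 1101 XOR 1101 = 0000
Remainder = 000 (zero — the frame passes the CRC check).

000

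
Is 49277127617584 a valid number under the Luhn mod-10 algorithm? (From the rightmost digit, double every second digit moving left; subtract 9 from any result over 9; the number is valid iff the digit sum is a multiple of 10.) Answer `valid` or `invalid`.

From the right, keep odd positions and double even positions (subtract 9 from any doubled value over 9):
  doubled (positions 2,4,...): 7 5 3 4 5 4 8 → sum 36
  kept (positions 1,3,...): 4 5 1 7 1 7 9 → sum 34
Total = 70.
70 mod 10 = 0, so the number is valid.

valid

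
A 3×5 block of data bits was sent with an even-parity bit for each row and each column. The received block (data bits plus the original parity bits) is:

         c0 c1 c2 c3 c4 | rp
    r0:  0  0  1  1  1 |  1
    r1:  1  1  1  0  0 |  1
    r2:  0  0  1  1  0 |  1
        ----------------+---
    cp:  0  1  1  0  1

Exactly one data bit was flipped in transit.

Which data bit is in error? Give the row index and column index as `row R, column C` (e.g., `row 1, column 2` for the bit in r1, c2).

row 2, column 0

Recompute each row's even parity and compare to rp:
  r0: data parity 1, sent rp 1 → ok
  r1: data parity 1, sent rp 1 → ok
  r2: data parity 0, sent rp 1 → mismatch
Recompute each column's even parity and compare to cp:
  c0: data parity 1, sent cp 0 → mismatch
  c1: data parity 1, sent cp 1 → ok
  c2: data parity 1, sent cp 1 → ok
  c3: data parity 0, sent cp 0 → ok
  c4: data parity 1, sent cp 1 → ok
Exactly one row (r2) and one column (c0) fail → the flipped bit is at their intersection.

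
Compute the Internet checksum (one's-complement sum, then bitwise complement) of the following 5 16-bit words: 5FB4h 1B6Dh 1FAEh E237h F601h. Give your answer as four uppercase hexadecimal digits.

8CF6

One's-complement addition (fold any carry out of bit 15 back into bit 0):
  0x5FB4 + 0x1B6D = 0x07B21
  0x7B21 + 0x1FAE = 0x09ACF
  0x9ACF + 0xE237 = 0x17D06 → wrap carry → 0x7D07
  0x7D07 + 0xF601 = 0x17308 → wrap carry → 0x7309
One's-complement sum = 0x7309.
Checksum = ~0x7309 & 0xFFFF = 0x8CF6.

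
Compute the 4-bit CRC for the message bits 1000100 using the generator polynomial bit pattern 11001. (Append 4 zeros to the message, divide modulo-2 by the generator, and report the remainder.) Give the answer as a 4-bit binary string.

0101

Append 4 zeros: 10001000000. Divide by 11001 (XOR where the leading bit is 1):
  pos 0: 10001 XOR 11001 = 01000
  pos 1: 10000 XOR 11001 = 01001
  pos 2: 10010 XOR 11001 = 01011
  pos 3: 10110 XOR 11001 = 01111
  pos 4: 11110 XOR 11001 = 00111
  pos 6: 11100 XOR 11001 = 00101
Remainder (last 4 bits) = 0101. This is the CRC / FCS.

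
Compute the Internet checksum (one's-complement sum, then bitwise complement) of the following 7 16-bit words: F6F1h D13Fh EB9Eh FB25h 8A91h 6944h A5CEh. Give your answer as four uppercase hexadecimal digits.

B764

One's-complement addition (fold any carry out of bit 15 back into bit 0):
  0xF6F1 + 0xD13F = 0x1C830 → wrap carry → 0xC831
  0xC831 + 0xEB9E = 0x1B3CF → wrap carry → 0xB3D0
  0xB3D0 + 0xFB25 = 0x1AEF5 → wrap carry → 0xAEF6
  0xAEF6 + 0x8A91 = 0x13987 → wrap carry → 0x3988
  0x3988 + 0x6944 = 0x0A2CC
  0xA2CC + 0xA5CE = 0x1489A → wrap carry → 0x489B
One's-complement sum = 0x489B.
Checksum = ~0x489B & 0xFFFF = 0xB764.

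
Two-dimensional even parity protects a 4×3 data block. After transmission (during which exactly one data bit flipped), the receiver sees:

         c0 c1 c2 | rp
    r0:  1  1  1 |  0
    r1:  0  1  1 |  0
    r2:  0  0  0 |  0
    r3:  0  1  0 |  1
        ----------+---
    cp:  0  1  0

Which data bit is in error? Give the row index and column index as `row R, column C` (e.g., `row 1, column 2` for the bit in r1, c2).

Recompute each row's even parity and compare to rp:
  r0: data parity 1, sent rp 0 → mismatch
  r1: data parity 0, sent rp 0 → ok
  r2: data parity 0, sent rp 0 → ok
  r3: data parity 1, sent rp 1 → ok
Recompute each column's even parity and compare to cp:
  c0: data parity 1, sent cp 0 → mismatch
  c1: data parity 1, sent cp 1 → ok
  c2: data parity 0, sent cp 0 → ok
Exactly one row (r0) and one column (c0) fail → the flipped bit is at their intersection.

row 0, column 0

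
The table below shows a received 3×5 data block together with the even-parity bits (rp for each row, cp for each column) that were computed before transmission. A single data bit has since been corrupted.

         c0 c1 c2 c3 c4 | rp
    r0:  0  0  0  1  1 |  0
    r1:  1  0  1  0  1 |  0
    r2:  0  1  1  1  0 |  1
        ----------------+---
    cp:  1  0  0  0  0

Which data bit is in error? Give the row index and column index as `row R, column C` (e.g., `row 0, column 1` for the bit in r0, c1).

Recompute each row's even parity and compare to rp:
  r0: data parity 0, sent rp 0 → ok
  r1: data parity 1, sent rp 0 → mismatch
  r2: data parity 1, sent rp 1 → ok
Recompute each column's even parity and compare to cp:
  c0: data parity 1, sent cp 1 → ok
  c1: data parity 1, sent cp 0 → mismatch
  c2: data parity 0, sent cp 0 → ok
  c3: data parity 0, sent cp 0 → ok
  c4: data parity 0, sent cp 0 → ok
Exactly one row (r1) and one column (c1) fail → the flipped bit is at their intersection.

row 1, column 1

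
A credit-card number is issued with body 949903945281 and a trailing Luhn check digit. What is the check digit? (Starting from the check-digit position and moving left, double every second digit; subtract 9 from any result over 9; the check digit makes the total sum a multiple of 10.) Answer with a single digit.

3

Partial digits right→left: 1 8 2 5 4 9 3 0 9 9 4 9
Double every second digit counting from the check-digit position (so the 1st, 3rd, 5th, ... of the partial from the right).
  doubled (with −9 where >9): 2 4 8 6 9 8 → sum 37
  kept as-is: 8 5 9 0 9 9 → sum 40
Total = 37 + 40 = 77.
Check digit = (10 − (77 mod 10)) mod 10 = 3.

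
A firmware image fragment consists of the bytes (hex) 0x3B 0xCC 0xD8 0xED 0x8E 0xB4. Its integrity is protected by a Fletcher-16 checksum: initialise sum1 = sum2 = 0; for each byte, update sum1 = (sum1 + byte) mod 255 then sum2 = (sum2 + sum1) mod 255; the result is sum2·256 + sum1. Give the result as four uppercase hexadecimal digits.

Running sums (mod 255):
  after byte 0 (0x3B): sum1=59, sum2=59
  after byte 1 (0xCC): sum1=8, sum2=67
  after byte 2 (0xD8): sum1=224, sum2=36
  after byte 3 (0xED): sum1=206, sum2=242
  after byte 4 (0x8E): sum1=93, sum2=80
  after byte 5 (0xB4): sum1=18, sum2=98
Checksum = sum2·256 + sum1 = 98·256 + 18 = 25106 = 0x6212.

6212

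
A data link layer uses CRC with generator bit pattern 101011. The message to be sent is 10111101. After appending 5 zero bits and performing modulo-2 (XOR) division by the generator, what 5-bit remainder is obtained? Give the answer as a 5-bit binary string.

10111

Append 5 zeros: 1011110100000. Divide by 101011 (XOR where the leading bit is 1):
  pos 0: 101111 XOR 101011 = 000100
  pos 3: 100010 XOR 101011 = 001001
  pos 5: 100100 XOR 101011 = 001111
  pos 7: 111100 XOR 101011 = 010111
Remainder (last 5 bits) = 10111. This is the CRC / FCS.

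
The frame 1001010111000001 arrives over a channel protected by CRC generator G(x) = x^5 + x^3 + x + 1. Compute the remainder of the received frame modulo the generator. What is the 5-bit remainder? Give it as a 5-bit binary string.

10110

Modulo-2 division of 1001010111000001 by 101011:
  pos 0: 100101 XOR 101011 = 001110
  pos 2: 111001 XOR 101011 = 010010
  pos 3: 100101 XOR 101011 = 001110
  pos 5: 111010 XOR 101011 = 010001
  pos 6: 100010 XOR 101011 = 001001
  pos 8: 100100 XOR 101011 = 001111
  pos 10: 111101 XOR 101011 = 010110
Remainder = 10110 (nonzero — an error is detected).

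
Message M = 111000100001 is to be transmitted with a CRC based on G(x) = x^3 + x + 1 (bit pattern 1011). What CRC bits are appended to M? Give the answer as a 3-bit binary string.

Append 3 zeros: 111000100001000. Divide by 1011 (XOR where the leading bit is 1):
  pos 0: 1110 XOR 1011 = 0101
  pos 1: 1010 XOR 1011 = 0001
  pos 4: 1010 XOR 1011 = 0001
  pos 7: 1000 XOR 1011 = 0011
  pos 9: 1110 XOR 1011 = 0101
  pos 10: 1010 XOR 1011 = 0001
Remainder (last 3 bits) = 010. This is the CRC / FCS.

010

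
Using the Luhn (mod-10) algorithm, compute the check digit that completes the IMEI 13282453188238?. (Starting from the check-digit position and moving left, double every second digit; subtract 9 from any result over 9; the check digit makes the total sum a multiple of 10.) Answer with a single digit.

3

Partial digits right→left: 8 3 2 8 8 1 3 5 4 2 8 2 3 1
Double every second digit counting from the check-digit position (so the 1st, 3rd, 5th, ... of the partial from the right).
  doubled (with −9 where >9): 7 4 7 6 8 7 6 → sum 45
  kept as-is: 3 8 1 5 2 2 1 → sum 22
Total = 45 + 22 = 67.
Check digit = (10 − (67 mod 10)) mod 10 = 3.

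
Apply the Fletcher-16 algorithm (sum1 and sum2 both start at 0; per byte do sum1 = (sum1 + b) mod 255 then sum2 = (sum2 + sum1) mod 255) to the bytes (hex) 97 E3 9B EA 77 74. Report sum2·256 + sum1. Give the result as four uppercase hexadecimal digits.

93ED

Running sums (mod 255):
  after byte 0 (97): sum1=151, sum2=151
  after byte 1 (E3): sum1=123, sum2=19
  after byte 2 (9B): sum1=23, sum2=42
  after byte 3 (EA): sum1=2, sum2=44
  after byte 4 (77): sum1=121, sum2=165
  after byte 5 (74): sum1=237, sum2=147
Checksum = sum2·256 + sum1 = 147·256 + 237 = 37869 = 0x93ED.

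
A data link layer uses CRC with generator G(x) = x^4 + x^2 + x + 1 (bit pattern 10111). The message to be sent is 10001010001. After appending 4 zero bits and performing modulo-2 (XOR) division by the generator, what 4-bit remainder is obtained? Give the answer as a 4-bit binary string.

Append 4 zeros: 100010100010000. Divide by 10111 (XOR where the leading bit is 1):
  pos 0: 10001 XOR 10111 = 00110
  pos 2: 11001 XOR 10111 = 01110
  pos 3: 11100 XOR 10111 = 01011
  pos 4: 10110 XOR 10111 = 00001
  pos 8: 10100 XOR 10111 = 00011
Remainder (last 4 bits) = 1100. This is the CRC / FCS.

1100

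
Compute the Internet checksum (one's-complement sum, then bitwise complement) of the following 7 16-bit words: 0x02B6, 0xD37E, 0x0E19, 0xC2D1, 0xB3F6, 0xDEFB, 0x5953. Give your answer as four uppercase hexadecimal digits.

6C9A

One's-complement addition (fold any carry out of bit 15 back into bit 0):
  0x02B6 + 0xD37E = 0x0D634
  0xD634 + 0x0E19 = 0x0E44D
  0xE44D + 0xC2D1 = 0x1A71E → wrap carry → 0xA71F
  0xA71F + 0xB3F6 = 0x15B15 → wrap carry → 0x5B16
  0x5B16 + 0xDEFB = 0x13A11 → wrap carry → 0x3A12
  0x3A12 + 0x5953 = 0x09365
One's-complement sum = 0x9365.
Checksum = ~0x9365 & 0xFFFF = 0x6C9A.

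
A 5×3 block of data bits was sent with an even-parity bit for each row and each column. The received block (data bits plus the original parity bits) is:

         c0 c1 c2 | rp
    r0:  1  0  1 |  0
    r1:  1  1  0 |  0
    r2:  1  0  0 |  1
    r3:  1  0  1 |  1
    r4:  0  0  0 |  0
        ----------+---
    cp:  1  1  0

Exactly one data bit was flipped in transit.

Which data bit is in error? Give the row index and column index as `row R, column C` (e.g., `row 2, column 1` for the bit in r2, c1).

row 3, column 0

Recompute each row's even parity and compare to rp:
  r0: data parity 0, sent rp 0 → ok
  r1: data parity 0, sent rp 0 → ok
  r2: data parity 1, sent rp 1 → ok
  r3: data parity 0, sent rp 1 → mismatch
  r4: data parity 0, sent rp 0 → ok
Recompute each column's even parity and compare to cp:
  c0: data parity 0, sent cp 1 → mismatch
  c1: data parity 1, sent cp 1 → ok
  c2: data parity 0, sent cp 0 → ok
Exactly one row (r3) and one column (c0) fail → the flipped bit is at their intersection.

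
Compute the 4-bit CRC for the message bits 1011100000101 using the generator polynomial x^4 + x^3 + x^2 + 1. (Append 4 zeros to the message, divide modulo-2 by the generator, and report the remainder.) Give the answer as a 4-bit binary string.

Append 4 zeros: 10111000001010000. Divide by 11101 (XOR where the leading bit is 1):
  pos 0: 10111 XOR 11101 = 01010
  pos 1: 10100 XOR 11101 = 01001
  pos 2: 10010 XOR 11101 = 01111
  pos 3: 11110 XOR 11101 = 00011
  pos 6: 11001 XOR 11101 = 00100
  pos 8: 10001 XOR 11101 = 01100
  pos 9: 11000 XOR 11101 = 00101
  pos 11: 10100 XOR 11101 = 01001
  pos 12: 10010 XOR 11101 = 01111
Remainder (last 4 bits) = 1111. This is the CRC / FCS.

1111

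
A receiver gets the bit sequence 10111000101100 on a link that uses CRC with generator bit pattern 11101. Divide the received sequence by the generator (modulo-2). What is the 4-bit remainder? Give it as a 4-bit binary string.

0100

Modulo-2 division of 10111000101100 by 11101:
  pos 0: 10111 XOR 11101 = 01010
  pos 1: 10100 XOR 11101 = 01001
  pos 2: 10010 XOR 11101 = 01111
  pos 3: 11110 XOR 11101 = 00011
  pos 6: 11101 XOR 11101 = 00000
Remainder = 0100 (nonzero — an error is detected).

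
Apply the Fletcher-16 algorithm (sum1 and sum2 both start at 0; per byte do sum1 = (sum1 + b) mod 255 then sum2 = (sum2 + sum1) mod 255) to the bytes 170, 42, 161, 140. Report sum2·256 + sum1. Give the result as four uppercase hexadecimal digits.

Running sums (mod 255):
  after byte 0 (170): sum1=170, sum2=170
  after byte 1 (42): sum1=212, sum2=127
  after byte 2 (161): sum1=118, sum2=245
  after byte 3 (140): sum1=3, sum2=248
Checksum = sum2·256 + sum1 = 248·256 + 3 = 63491 = 0xF803.

F803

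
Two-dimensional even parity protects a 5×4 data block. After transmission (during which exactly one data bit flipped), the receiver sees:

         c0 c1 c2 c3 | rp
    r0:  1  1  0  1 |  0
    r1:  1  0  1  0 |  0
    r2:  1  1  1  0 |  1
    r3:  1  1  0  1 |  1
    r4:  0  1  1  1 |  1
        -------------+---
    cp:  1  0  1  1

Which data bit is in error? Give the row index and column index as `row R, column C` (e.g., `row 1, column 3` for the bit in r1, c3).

row 0, column 0

Recompute each row's even parity and compare to rp:
  r0: data parity 1, sent rp 0 → mismatch
  r1: data parity 0, sent rp 0 → ok
  r2: data parity 1, sent rp 1 → ok
  r3: data parity 1, sent rp 1 → ok
  r4: data parity 1, sent rp 1 → ok
Recompute each column's even parity and compare to cp:
  c0: data parity 0, sent cp 1 → mismatch
  c1: data parity 0, sent cp 0 → ok
  c2: data parity 1, sent cp 1 → ok
  c3: data parity 1, sent cp 1 → ok
Exactly one row (r0) and one column (c0) fail → the flipped bit is at their intersection.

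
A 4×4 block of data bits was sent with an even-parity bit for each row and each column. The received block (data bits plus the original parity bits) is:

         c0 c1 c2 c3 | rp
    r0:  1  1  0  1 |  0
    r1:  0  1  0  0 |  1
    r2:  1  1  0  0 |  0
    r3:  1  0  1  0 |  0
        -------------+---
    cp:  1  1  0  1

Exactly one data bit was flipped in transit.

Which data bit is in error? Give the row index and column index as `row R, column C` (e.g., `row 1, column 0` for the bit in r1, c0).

row 0, column 2

Recompute each row's even parity and compare to rp:
  r0: data parity 1, sent rp 0 → mismatch
  r1: data parity 1, sent rp 1 → ok
  r2: data parity 0, sent rp 0 → ok
  r3: data parity 0, sent rp 0 → ok
Recompute each column's even parity and compare to cp:
  c0: data parity 1, sent cp 1 → ok
  c1: data parity 1, sent cp 1 → ok
  c2: data parity 1, sent cp 0 → mismatch
  c3: data parity 1, sent cp 1 → ok
Exactly one row (r0) and one column (c2) fail → the flipped bit is at their intersection.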